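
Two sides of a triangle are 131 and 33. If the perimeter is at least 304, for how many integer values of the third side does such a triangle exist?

Triangle inequality: 98 < x < 164. Perimeter ≥ 304 gives x ≥ 304 − 131 − 33 = 140.
So 140 ≤ x < 164; integers 140 through 163: 24 values.

24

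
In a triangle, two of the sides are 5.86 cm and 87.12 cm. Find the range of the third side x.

By the triangle inequality, x must be less than 5.86 + 87.12 = 92.98 and greater than |5.86 − 87.12| = 81.26.

81.26 < x < 92.98 (cm)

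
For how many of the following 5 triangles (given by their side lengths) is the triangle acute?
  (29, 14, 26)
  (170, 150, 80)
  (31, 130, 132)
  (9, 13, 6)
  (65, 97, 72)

(29,14,26): 14²+26² = 872 > 841 = 29² → acute
(170,150,80): 80²+150² = 28900 = 170² → right
(31,130,132): 31²+130² = 17861 > 17424 = 132² → acute
(9,13,6): 6²+9² = 117 < 169 = 13² → obtuse
(65,97,72): 65²+72² = 9409 = 97² → right
2 of the 5 are acute.

2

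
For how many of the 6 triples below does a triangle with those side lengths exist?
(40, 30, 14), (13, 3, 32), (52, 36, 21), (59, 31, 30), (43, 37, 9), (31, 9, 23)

(14,30,40): 14+30 > 40 → valid
(3,13,32): 3+13 ≤ 32 → not valid
(21,36,52): 21+36 > 52 → valid
(30,31,59): 30+31 > 59 → valid
(9,37,43): 9+37 > 43 → valid
(9,23,31): 9+23 > 31 → valid
5 of the 6 triples form a triangle.

5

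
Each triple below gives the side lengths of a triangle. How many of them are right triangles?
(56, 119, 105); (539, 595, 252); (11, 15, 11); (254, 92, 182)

(56,119,105): 56²+105² = 14161 = 119² → right
(539,595,252): 252²+539² = 354025 = 595² → right
(11,15,11): 11²+11² = 242 > 225 = 15² → acute
(254,92,182): 92²+182² = 41588 < 64516 = 254² → obtuse
2 of the 4 are right.

2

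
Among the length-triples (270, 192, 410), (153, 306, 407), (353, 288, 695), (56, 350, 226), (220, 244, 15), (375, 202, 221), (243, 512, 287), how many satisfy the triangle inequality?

4

(192,270,410): 192+270 > 410 → valid
(153,306,407): 153+306 > 407 → valid
(288,353,695): 288+353 ≤ 695 → not valid
(56,226,350): 56+226 ≤ 350 → not valid
(15,220,244): 15+220 ≤ 244 → not valid
(202,221,375): 202+221 > 375 → valid
(243,287,512): 243+287 > 512 → valid
4 of the 7 triples form a triangle.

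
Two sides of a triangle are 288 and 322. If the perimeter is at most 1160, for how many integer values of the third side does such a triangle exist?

Triangle inequality: 34 < x < 610. Perimeter ≤ 1160 gives x ≤ 1160 − 288 − 322 = 550.
So 34 < x ≤ 550; integers 35 through 550: 516 values.

516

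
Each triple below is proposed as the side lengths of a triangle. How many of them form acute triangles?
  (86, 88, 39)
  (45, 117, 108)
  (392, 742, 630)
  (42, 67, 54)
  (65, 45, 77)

3

(86,88,39): 39²+86² = 8917 > 7744 = 88² → acute
(45,117,108): 45²+108² = 13689 = 117² → right
(392,742,630): 392²+630² = 550564 = 742² → right
(42,67,54): 42²+54² = 4680 > 4489 = 67² → acute
(65,45,77): 45²+65² = 6250 > 5929 = 77² → acute
3 of the 5 are acute.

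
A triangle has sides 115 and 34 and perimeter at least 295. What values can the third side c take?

146 ≤ c < 149

Triangle inequality alone gives 81 < c < 149.
The perimeter condition gives c ≥ 295 − 115 − 34 = 146.
Intersecting the two: 146 ≤ c < 149.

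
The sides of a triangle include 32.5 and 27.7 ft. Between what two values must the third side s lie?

4.8 < s < 60.2 (ft)

By the triangle inequality, s must be less than 32.5 + 27.7 = 60.2 and greater than |32.5 − 27.7| = 4.8.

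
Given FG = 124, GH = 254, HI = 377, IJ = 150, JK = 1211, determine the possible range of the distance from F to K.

The maximum is all hops collinear in one direction: 124 + 254 + 377 + 150 + 1211 = 2116.
The longest hop is 1211; the others sum to 905. Folding the others back against it leaves at least 1211 − 905 = 306.

306 ≤ FK ≤ 2116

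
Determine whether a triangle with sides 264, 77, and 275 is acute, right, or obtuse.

Compare the square of the longest side to the sum of squares of the other two: 77² + 264² = 75625 = 275².

right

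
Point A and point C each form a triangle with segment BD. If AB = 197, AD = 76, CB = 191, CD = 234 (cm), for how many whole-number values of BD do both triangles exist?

From triangle ABD: 121 < BD < 273.
From triangle CBD: 43 < BD < 425.
Intersection: 121 < BD < 273, so integers 122 through 272: 151 values.

151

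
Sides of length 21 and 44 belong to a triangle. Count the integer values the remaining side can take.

41

The third side lies in the open interval (23, 65).
Integers from 24 to 64 inclusive: 64 − 24 + 1 = 41.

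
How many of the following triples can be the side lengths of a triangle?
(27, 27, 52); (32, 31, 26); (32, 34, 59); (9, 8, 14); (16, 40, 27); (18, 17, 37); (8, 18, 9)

5

(27,27,52): 27+27 > 52 → valid
(26,31,32): 26+31 > 32 → valid
(32,34,59): 32+34 > 59 → valid
(8,9,14): 8+9 > 14 → valid
(16,27,40): 16+27 > 40 → valid
(17,18,37): 17+18 ≤ 37 → not valid
(8,9,18): 8+9 ≤ 18 → not valid
5 of the 7 triples form a triangle.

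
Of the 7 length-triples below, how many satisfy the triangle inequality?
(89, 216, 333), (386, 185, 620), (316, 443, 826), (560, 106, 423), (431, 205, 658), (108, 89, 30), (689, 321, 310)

1

(89,216,333): 89+216 ≤ 333 → not valid
(185,386,620): 185+386 ≤ 620 → not valid
(316,443,826): 316+443 ≤ 826 → not valid
(106,423,560): 106+423 ≤ 560 → not valid
(205,431,658): 205+431 ≤ 658 → not valid
(30,89,108): 30+89 > 108 → valid
(310,321,689): 310+321 ≤ 689 → not valid
1 of the 7 triples forms a triangle.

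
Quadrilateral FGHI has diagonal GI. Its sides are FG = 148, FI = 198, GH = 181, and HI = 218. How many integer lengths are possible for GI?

295

From triangle FGI: 50 < GI < 346.
From triangle HGI: 37 < GI < 399.
Intersection: 50 < GI < 346, so integers 51 through 345: 295 values.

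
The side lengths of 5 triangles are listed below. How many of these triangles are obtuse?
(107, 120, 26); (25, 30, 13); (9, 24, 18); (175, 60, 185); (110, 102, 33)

(107,120,26): 26²+107² = 12125 < 14400 = 120² → obtuse
(25,30,13): 13²+25² = 794 < 900 = 30² → obtuse
(9,24,18): 9²+18² = 405 < 576 = 24² → obtuse
(175,60,185): 60²+175² = 34225 = 185² → right
(110,102,33): 33²+102² = 11493 < 12100 = 110² → obtuse
4 of the 5 are obtuse.

4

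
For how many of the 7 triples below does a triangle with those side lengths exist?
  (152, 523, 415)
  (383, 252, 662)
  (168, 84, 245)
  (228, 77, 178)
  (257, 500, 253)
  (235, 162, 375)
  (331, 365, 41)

(152,415,523): 152+415 > 523 → valid
(252,383,662): 252+383 ≤ 662 → not valid
(84,168,245): 84+168 > 245 → valid
(77,178,228): 77+178 > 228 → valid
(253,257,500): 253+257 > 500 → valid
(162,235,375): 162+235 > 375 → valid
(41,331,365): 41+331 > 365 → valid
6 of the 7 triples form a triangle.

6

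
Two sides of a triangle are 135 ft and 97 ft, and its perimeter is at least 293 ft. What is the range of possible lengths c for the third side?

Triangle inequality alone gives 38 < c < 232.
The perimeter condition gives c ≥ 293 − 135 − 97 = 61.
Intersecting the two: 61 ≤ c < 232.

61 ≤ c < 232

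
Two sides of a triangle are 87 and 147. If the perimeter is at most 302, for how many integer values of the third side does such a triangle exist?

Triangle inequality: 60 < x < 234. Perimeter ≤ 302 gives x ≤ 302 − 87 − 147 = 68.
So 60 < x ≤ 68; integers 61 through 68: 8 values.

8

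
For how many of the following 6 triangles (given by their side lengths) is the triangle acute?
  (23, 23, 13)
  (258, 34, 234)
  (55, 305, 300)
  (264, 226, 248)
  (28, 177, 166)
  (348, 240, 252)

2

(23,23,13): 13²+23² = 698 > 529 = 23² → acute
(258,34,234): 34²+234² = 55912 < 66564 = 258² → obtuse
(55,305,300): 55²+300² = 93025 = 305² → right
(264,226,248): 226²+248² = 112580 > 69696 = 264² → acute
(28,177,166): 28²+166² = 28340 < 31329 = 177² → obtuse
(348,240,252): 240²+252² = 121104 = 348² → right
2 of the 6 are acute.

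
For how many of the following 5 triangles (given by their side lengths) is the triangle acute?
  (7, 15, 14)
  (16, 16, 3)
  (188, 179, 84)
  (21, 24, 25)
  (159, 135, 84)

4

(7,15,14): 7²+14² = 245 > 225 = 15² → acute
(16,16,3): 3²+16² = 265 > 256 = 16² → acute
(188,179,84): 84²+179² = 39097 > 35344 = 188² → acute
(21,24,25): 21²+24² = 1017 > 625 = 25² → acute
(159,135,84): 84²+135² = 25281 = 159² → right
4 of the 5 are acute.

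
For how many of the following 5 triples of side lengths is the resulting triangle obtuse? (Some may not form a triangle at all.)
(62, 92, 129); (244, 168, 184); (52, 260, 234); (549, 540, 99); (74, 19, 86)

3

(62,92,129): 62²+92² = 12308 < 16641 = 129² → obtuse
(244,168,184): 168²+184² = 62080 > 59536 = 244² → acute
(52,260,234): 52²+234² = 57460 < 67600 = 260² → obtuse
(549,540,99): 99²+540² = 301401 = 549² → right
(74,19,86): 19²+74² = 5837 < 7396 = 86² → obtuse
3 of the 5 are obtuse.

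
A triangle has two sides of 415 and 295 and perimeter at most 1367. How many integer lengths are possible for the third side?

Triangle inequality: 120 < x < 710. Perimeter ≤ 1367 gives x ≤ 1367 − 415 − 295 = 657.
So 120 < x ≤ 657; integers 121 through 657: 537 values.

537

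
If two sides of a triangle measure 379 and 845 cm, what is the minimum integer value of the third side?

467

The third side must be strictly greater than |379 − 845| = 466.
The smallest integer above 466 is 467.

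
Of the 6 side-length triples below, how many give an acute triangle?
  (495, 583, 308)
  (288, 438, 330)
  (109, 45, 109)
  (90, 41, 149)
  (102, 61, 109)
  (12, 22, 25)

(495,583,308): 308²+495² = 339889 = 583² → right
(288,438,330): 288²+330² = 191844 = 438² → right
(109,45,109): 45²+109² = 13906 > 11881 = 109² → acute
(90,41,149): 41+90 ≤ 149, not a triangle
(102,61,109): 61²+102² = 14125 > 11881 = 109² → acute
(12,22,25): 12²+22² = 628 > 625 = 25² → acute
3 of the 6 are acute.

3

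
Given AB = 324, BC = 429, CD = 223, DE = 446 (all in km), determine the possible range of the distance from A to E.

0 ≤ AE ≤ 1422 km

The maximum is all hops collinear in one direction: 324 + 429 + 223 + 446 = 1422.
The longest hop is 446; the others sum to 976. Since 446 ≤ 976, the path can fold back on itself completely, so the minimum distance is 0.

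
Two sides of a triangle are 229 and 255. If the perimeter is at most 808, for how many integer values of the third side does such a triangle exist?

298

Triangle inequality: 26 < x < 484. Perimeter ≤ 808 gives x ≤ 808 − 229 − 255 = 324.
So 26 < x ≤ 324; integers 27 through 324: 298 values.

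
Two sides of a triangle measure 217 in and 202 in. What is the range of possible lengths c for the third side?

By the triangle inequality, c must be less than 217 + 202 = 419 and greater than |217 − 202| = 15.

15 < c < 419 (in)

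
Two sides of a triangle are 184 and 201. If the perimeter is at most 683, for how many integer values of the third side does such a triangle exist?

Triangle inequality: 17 < x < 385. Perimeter ≤ 683 gives x ≤ 683 − 184 − 201 = 298.
So 17 < x ≤ 298; integers 18 through 298: 281 values.

281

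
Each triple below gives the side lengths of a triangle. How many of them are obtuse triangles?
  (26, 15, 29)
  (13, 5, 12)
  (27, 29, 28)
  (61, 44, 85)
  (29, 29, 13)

1

(26,15,29): 15²+26² = 901 > 841 = 29² → acute
(13,5,12): 5²+12² = 169 = 13² → right
(27,29,28): 27²+28² = 1513 > 841 = 29² → acute
(61,44,85): 44²+61² = 5657 < 7225 = 85² → obtuse
(29,29,13): 13²+29² = 1010 > 841 = 29² → acute
1 of the 5 is obtuse.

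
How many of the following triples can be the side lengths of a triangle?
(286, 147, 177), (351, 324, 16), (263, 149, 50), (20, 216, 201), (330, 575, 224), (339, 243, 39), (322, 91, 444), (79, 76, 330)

2

(147,177,286): 147+177 > 286 → valid
(16,324,351): 16+324 ≤ 351 → not valid
(50,149,263): 50+149 ≤ 263 → not valid
(20,201,216): 20+201 > 216 → valid
(224,330,575): 224+330 ≤ 575 → not valid
(39,243,339): 39+243 ≤ 339 → not valid
(91,322,444): 91+322 ≤ 444 → not valid
(76,79,330): 76+79 ≤ 330 → not valid
2 of the 8 triples form a triangle.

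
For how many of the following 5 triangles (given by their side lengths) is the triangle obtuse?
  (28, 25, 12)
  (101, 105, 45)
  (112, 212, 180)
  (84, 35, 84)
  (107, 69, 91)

1

(28,25,12): 12²+25² = 769 < 784 = 28² → obtuse
(101,105,45): 45²+101² = 12226 > 11025 = 105² → acute
(112,212,180): 112²+180² = 44944 = 212² → right
(84,35,84): 35²+84² = 8281 > 7056 = 84² → acute
(107,69,91): 69²+91² = 13042 > 11449 = 107² → acute
1 of the 5 is obtuse.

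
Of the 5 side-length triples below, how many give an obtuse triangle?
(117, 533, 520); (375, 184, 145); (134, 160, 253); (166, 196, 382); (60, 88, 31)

2

(117,533,520): 117²+520² = 284089 = 533² → right
(375,184,145): 145+184 ≤ 375, not a triangle
(134,160,253): 134²+160² = 43556 < 64009 = 253² → obtuse
(166,196,382): 166+196 ≤ 382, not a triangle
(60,88,31): 31²+60² = 4561 < 7744 = 88² → obtuse
2 of the 5 are obtuse.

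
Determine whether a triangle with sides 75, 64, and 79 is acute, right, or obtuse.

Compare the square of the longest side to the sum of squares of the other two: 64² + 75² = 9721 > 6241 = 79².

acute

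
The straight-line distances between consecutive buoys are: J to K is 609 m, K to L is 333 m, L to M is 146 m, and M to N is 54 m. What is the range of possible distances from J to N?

The maximum is all hops collinear in one direction: 609 + 333 + 146 + 54 = 1142.
The longest hop is 609; the others sum to 533. Folding the others back against it leaves at least 609 − 533 = 76.

76 ≤ JN ≤ 1142 m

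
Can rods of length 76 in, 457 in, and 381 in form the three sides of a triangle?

The two shorter sides sum to 457, exactly equal to the longest side 457.
That gives only a degenerate (flat) triangle — the inequality must be strict.

No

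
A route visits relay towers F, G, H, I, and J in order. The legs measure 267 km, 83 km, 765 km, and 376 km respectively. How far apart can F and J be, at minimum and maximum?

39 ≤ FJ ≤ 1491 km

The maximum is all hops collinear in one direction: 267 + 83 + 765 + 376 = 1491.
The longest hop is 765; the others sum to 726. Folding the others back against it leaves at least 765 − 726 = 39.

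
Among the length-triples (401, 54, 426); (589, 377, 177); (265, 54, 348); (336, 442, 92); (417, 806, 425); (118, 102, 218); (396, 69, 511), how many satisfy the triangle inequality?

3

(54,401,426): 54+401 > 426 → valid
(177,377,589): 177+377 ≤ 589 → not valid
(54,265,348): 54+265 ≤ 348 → not valid
(92,336,442): 92+336 ≤ 442 → not valid
(417,425,806): 417+425 > 806 → valid
(102,118,218): 102+118 > 218 → valid
(69,396,511): 69+396 ≤ 511 → not valid
3 of the 7 triples form a triangle.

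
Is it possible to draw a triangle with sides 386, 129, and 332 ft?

Yes

The longest side is 386, and the other two sum to 461.
Since 461 > 386, the triangle inequality holds.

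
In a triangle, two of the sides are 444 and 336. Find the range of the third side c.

108 < c < 780

By the triangle inequality, c must be less than 444 + 336 = 780 and greater than |444 − 336| = 108.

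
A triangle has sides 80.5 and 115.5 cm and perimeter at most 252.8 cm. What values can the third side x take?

Triangle inequality alone gives 35.0 < x < 196.0.
The perimeter condition gives x ≤ 252.8 − 80.5 − 115.5 = 56.8.
Intersecting the two: 35.0 < x ≤ 56.8.

35.0 < x ≤ 56.8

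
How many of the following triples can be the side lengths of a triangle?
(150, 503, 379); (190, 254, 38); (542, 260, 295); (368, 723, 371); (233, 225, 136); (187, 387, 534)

(150,379,503): 150+379 > 503 → valid
(38,190,254): 38+190 ≤ 254 → not valid
(260,295,542): 260+295 > 542 → valid
(368,371,723): 368+371 > 723 → valid
(136,225,233): 136+225 > 233 → valid
(187,387,534): 187+387 > 534 → valid
5 of the 6 triples form a triangle.

5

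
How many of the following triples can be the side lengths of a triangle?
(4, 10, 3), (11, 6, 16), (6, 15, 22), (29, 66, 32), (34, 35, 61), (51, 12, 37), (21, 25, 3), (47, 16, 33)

3

(3,4,10): 3+4 ≤ 10 → not valid
(6,11,16): 6+11 > 16 → valid
(6,15,22): 6+15 ≤ 22 → not valid
(29,32,66): 29+32 ≤ 66 → not valid
(34,35,61): 34+35 > 61 → valid
(12,37,51): 12+37 ≤ 51 → not valid
(3,21,25): 3+21 ≤ 25 → not valid
(16,33,47): 16+33 > 47 → valid
3 of the 8 triples form a triangle.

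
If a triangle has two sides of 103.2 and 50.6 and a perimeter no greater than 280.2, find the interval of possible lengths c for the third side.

Triangle inequality alone gives 52.6 < c < 153.8.
The perimeter condition gives c ≤ 280.2 − 103.2 − 50.6 = 126.4.
Intersecting the two: 52.6 < c ≤ 126.4.

52.6 < c ≤ 126.4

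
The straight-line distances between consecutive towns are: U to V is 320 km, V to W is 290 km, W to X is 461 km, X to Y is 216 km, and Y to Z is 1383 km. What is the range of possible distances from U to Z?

The maximum is all hops collinear in one direction: 320 + 290 + 461 + 216 + 1383 = 2670.
The longest hop is 1383; the others sum to 1287. Folding the others back against it leaves at least 1383 − 1287 = 96.

96 ≤ UZ ≤ 2670 km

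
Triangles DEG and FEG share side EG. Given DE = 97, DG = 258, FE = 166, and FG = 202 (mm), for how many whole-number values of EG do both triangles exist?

From triangle DEG: 161 < EG < 355.
From triangle FEG: 36 < EG < 368.
Intersection: 161 < EG < 355, so integers 162 through 354: 193 values.

193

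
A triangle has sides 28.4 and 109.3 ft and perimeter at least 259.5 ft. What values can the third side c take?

121.8 ≤ c < 137.7

Triangle inequality alone gives 80.9 < c < 137.7.
The perimeter condition gives c ≥ 259.5 − 28.4 − 109.3 = 121.8.
Intersecting the two: 121.8 ≤ c < 137.7.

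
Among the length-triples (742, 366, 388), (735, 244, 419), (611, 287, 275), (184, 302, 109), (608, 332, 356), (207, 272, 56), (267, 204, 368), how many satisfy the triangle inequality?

3

(366,388,742): 366+388 > 742 → valid
(244,419,735): 244+419 ≤ 735 → not valid
(275,287,611): 275+287 ≤ 611 → not valid
(109,184,302): 109+184 ≤ 302 → not valid
(332,356,608): 332+356 > 608 → valid
(56,207,272): 56+207 ≤ 272 → not valid
(204,267,368): 204+267 > 368 → valid
3 of the 7 triples form a triangle.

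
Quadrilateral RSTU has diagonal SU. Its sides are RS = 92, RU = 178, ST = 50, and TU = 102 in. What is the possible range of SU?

From triangle RSU: |92 − 178| < SU < 92 + 178, i.e. 86 < SU < 270.
From triangle TSU: 52 < SU < 152.
Both must hold, so SU lies in the intersection.

86 < SU < 152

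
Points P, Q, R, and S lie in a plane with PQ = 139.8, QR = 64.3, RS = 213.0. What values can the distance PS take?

8.9 ≤ PS ≤ 417.1

The maximum is all hops collinear in one direction: 139.8 + 64.3 + 213.0 = 417.1.
The longest hop is 213.0; the others sum to 204.1. Folding the others back against it leaves at least 213.0 − 204.1 = 8.9.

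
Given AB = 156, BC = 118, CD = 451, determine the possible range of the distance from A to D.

177 ≤ AD ≤ 725

The maximum is all hops collinear in one direction: 156 + 118 + 451 = 725.
The longest hop is 451; the others sum to 274. Folding the others back against it leaves at least 451 − 274 = 177.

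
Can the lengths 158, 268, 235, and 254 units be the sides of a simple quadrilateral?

A quadrilateral exists iff every side is shorter than the sum of the others — equivalently, the longest side is less than the sum of the rest.
Longest side 268 < 647 (sum of the remaining 3), so yes.

Yes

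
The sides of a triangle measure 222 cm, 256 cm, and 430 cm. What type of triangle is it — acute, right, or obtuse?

Compare the square of the longest side to the sum of squares of the other two: 222² + 256² = 114820 < 184900 = 430².

obtuse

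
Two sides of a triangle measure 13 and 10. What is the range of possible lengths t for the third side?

3 < t < 23

By the triangle inequality, t must be less than 13 + 10 = 23 and greater than |13 − 10| = 3.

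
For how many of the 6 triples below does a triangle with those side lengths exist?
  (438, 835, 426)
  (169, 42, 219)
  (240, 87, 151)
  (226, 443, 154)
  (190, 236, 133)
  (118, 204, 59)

(426,438,835): 426+438 > 835 → valid
(42,169,219): 42+169 ≤ 219 → not valid
(87,151,240): 87+151 ≤ 240 → not valid
(154,226,443): 154+226 ≤ 443 → not valid
(133,190,236): 133+190 > 236 → valid
(59,118,204): 59+118 ≤ 204 → not valid
2 of the 6 triples form a triangle.

2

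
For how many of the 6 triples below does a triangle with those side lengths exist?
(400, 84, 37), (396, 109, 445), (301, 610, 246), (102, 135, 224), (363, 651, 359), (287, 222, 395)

4

(37,84,400): 37+84 ≤ 400 → not valid
(109,396,445): 109+396 > 445 → valid
(246,301,610): 246+301 ≤ 610 → not valid
(102,135,224): 102+135 > 224 → valid
(359,363,651): 359+363 > 651 → valid
(222,287,395): 222+287 > 395 → valid
4 of the 6 triples form a triangle.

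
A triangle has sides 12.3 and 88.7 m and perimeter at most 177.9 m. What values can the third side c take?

Triangle inequality alone gives 76.4 < c < 101.0.
The perimeter condition gives c ≤ 177.9 − 12.3 − 88.7 = 76.9.
Intersecting the two: 76.4 < c ≤ 76.9.

76.4 < c ≤ 76.9 m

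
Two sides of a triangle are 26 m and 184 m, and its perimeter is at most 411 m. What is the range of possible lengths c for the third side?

Triangle inequality alone gives 158 < c < 210.
The perimeter condition gives c ≤ 411 − 26 − 184 = 201.
Intersecting the two: 158 < c ≤ 201.

158 < c ≤ 201 m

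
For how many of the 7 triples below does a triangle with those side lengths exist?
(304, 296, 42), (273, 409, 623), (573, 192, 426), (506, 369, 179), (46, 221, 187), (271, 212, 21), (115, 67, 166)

(42,296,304): 42+296 > 304 → valid
(273,409,623): 273+409 > 623 → valid
(192,426,573): 192+426 > 573 → valid
(179,369,506): 179+369 > 506 → valid
(46,187,221): 46+187 > 221 → valid
(21,212,271): 21+212 ≤ 271 → not valid
(67,115,166): 67+115 > 166 → valid
6 of the 7 triples form a triangle.

6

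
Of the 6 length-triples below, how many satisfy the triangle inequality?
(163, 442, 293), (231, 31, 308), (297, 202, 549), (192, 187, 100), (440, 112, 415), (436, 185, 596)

4

(163,293,442): 163+293 > 442 → valid
(31,231,308): 31+231 ≤ 308 → not valid
(202,297,549): 202+297 ≤ 549 → not valid
(100,187,192): 100+187 > 192 → valid
(112,415,440): 112+415 > 440 → valid
(185,436,596): 185+436 > 596 → valid
4 of the 6 triples form a triangle.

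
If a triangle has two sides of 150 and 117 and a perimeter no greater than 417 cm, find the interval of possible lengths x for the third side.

Triangle inequality alone gives 33 < x < 267.
The perimeter condition gives x ≤ 417 − 150 − 117 = 150.
Intersecting the two: 33 < x ≤ 150.

33 < x ≤ 150 cm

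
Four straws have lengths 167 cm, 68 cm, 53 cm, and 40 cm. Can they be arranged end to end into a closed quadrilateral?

No

For a quadrilateral, each side must be shorter than the sum of the others.
Here the longest side is 167, but the remaining 3 sides sum to only 161.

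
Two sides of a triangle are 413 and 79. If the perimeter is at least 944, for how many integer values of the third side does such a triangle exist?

40

Triangle inequality: 334 < x < 492. Perimeter ≥ 944 gives x ≥ 944 − 413 − 79 = 452.
So 452 ≤ x < 492; integers 452 through 491: 40 values.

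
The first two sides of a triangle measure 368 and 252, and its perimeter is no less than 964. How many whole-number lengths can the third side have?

Triangle inequality: 116 < x < 620. Perimeter ≥ 964 gives x ≥ 964 − 368 − 252 = 344.
So 344 ≤ x < 620; integers 344 through 619: 276 values.

276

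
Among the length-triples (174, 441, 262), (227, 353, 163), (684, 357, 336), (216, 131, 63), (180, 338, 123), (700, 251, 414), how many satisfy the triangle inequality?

2

(174,262,441): 174+262 ≤ 441 → not valid
(163,227,353): 163+227 > 353 → valid
(336,357,684): 336+357 > 684 → valid
(63,131,216): 63+131 ≤ 216 → not valid
(123,180,338): 123+180 ≤ 338 → not valid
(251,414,700): 251+414 ≤ 700 → not valid
2 of the 6 triples form a triangle.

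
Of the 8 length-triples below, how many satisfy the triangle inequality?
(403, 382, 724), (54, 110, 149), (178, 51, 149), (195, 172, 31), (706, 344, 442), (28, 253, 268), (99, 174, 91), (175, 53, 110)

7

(382,403,724): 382+403 > 724 → valid
(54,110,149): 54+110 > 149 → valid
(51,149,178): 51+149 > 178 → valid
(31,172,195): 31+172 > 195 → valid
(344,442,706): 344+442 > 706 → valid
(28,253,268): 28+253 > 268 → valid
(91,99,174): 91+99 > 174 → valid
(53,110,175): 53+110 ≤ 175 → not valid
7 of the 8 triples form a triangle.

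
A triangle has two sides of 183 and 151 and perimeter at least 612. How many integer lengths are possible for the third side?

Triangle inequality: 32 < x < 334. Perimeter ≥ 612 gives x ≥ 612 − 183 − 151 = 278.
So 278 ≤ x < 334; integers 278 through 333: 56 values.

56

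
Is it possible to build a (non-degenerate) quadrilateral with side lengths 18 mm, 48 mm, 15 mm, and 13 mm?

No

For a quadrilateral, each side must be shorter than the sum of the others.
Here the longest side is 48, but the remaining 3 sides sum to only 46.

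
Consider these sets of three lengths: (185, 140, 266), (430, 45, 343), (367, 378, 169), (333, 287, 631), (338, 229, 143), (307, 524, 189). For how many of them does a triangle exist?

3

(140,185,266): 140+185 > 266 → valid
(45,343,430): 45+343 ≤ 430 → not valid
(169,367,378): 169+367 > 378 → valid
(287,333,631): 287+333 ≤ 631 → not valid
(143,229,338): 143+229 > 338 → valid
(189,307,524): 189+307 ≤ 524 → not valid
3 of the 6 triples form a triangle.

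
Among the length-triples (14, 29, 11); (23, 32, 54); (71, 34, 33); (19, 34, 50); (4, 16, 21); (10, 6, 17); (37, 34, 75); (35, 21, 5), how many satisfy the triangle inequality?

2

(11,14,29): 11+14 ≤ 29 → not valid
(23,32,54): 23+32 > 54 → valid
(33,34,71): 33+34 ≤ 71 → not valid
(19,34,50): 19+34 > 50 → valid
(4,16,21): 4+16 ≤ 21 → not valid
(6,10,17): 6+10 ≤ 17 → not valid
(34,37,75): 34+37 ≤ 75 → not valid
(5,21,35): 5+21 ≤ 35 → not valid
2 of the 8 triples form a triangle.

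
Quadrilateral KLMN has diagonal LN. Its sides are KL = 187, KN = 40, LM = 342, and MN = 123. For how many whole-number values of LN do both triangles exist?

7

From triangle KLN: 147 < LN < 227.
From triangle MLN: 219 < LN < 465.
Intersection: 219 < LN < 227, so integers 220 through 226: 7 values.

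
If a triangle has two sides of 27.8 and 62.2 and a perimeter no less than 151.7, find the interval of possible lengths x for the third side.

61.7 ≤ x < 90.0

Triangle inequality alone gives 34.4 < x < 90.0.
The perimeter condition gives x ≥ 151.7 − 27.8 − 62.2 = 61.7.
Intersecting the two: 61.7 ≤ x < 90.0.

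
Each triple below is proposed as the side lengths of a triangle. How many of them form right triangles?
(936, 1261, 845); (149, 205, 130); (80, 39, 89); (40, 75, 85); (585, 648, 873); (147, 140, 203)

(936,1261,845): 845²+936² = 1590121 = 1261² → right
(149,205,130): 130²+149² = 39101 < 42025 = 205² → obtuse
(80,39,89): 39²+80² = 7921 = 89² → right
(40,75,85): 40²+75² = 7225 = 85² → right
(585,648,873): 585²+648² = 762129 = 873² → right
(147,140,203): 140²+147² = 41209 = 203² → right
5 of the 6 are right.

5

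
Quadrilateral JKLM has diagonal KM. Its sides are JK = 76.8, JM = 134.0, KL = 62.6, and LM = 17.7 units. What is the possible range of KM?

57.2 < KM < 80.3

From triangle JKM: |76.8 − 134.0| < KM < 76.8 + 134.0, i.e. 57.2 < KM < 210.8.
From triangle LKM: 44.9 < KM < 80.3.
Both must hold, so KM lies in the intersection.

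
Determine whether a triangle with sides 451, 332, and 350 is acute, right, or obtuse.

Compare the square of the longest side to the sum of squares of the other two: 332² + 350² = 232724 > 203401 = 451².

acute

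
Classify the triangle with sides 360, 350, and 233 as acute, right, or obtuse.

acute

Compare the square of the longest side to the sum of squares of the other two: 233² + 350² = 176789 > 129600 = 360².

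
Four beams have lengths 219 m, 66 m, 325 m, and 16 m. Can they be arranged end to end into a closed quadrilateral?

For a quadrilateral, each side must be shorter than the sum of the others.
Here the longest side is 325, but the remaining 3 sides sum to only 301.

No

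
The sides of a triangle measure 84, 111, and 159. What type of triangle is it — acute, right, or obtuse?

obtuse

Compare the square of the longest side to the sum of squares of the other two: 84² + 111² = 19377 < 25281 = 159².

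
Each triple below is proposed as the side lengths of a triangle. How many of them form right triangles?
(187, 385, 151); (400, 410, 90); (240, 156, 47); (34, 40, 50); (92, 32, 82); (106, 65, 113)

1

(187,385,151): 151+187 ≤ 385, not a triangle
(400,410,90): 90²+400² = 168100 = 410² → right
(240,156,47): 47+156 ≤ 240, not a triangle
(34,40,50): 34²+40² = 2756 > 2500 = 50² → acute
(92,32,82): 32²+82² = 7748 < 8464 = 92² → obtuse
(106,65,113): 65²+106² = 15461 > 12769 = 113² → acute
1 of the 6 is right.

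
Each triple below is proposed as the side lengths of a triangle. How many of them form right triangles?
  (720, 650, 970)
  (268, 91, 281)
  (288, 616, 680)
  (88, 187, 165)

(720,650,970): 650²+720² = 940900 = 970² → right
(268,91,281): 91²+268² = 80105 > 78961 = 281² → acute
(288,616,680): 288²+616² = 462400 = 680² → right
(88,187,165): 88²+165² = 34969 = 187² → right
3 of the 4 are right.

3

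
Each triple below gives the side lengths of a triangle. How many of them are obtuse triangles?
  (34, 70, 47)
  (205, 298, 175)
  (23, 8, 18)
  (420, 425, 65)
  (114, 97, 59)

4

(34,70,47): 34²+47² = 3365 < 4900 = 70² → obtuse
(205,298,175): 175²+205² = 72650 < 88804 = 298² → obtuse
(23,8,18): 8²+18² = 388 < 529 = 23² → obtuse
(420,425,65): 65²+420² = 180625 = 425² → right
(114,97,59): 59²+97² = 12890 < 12996 = 114² → obtuse
4 of the 5 are obtuse.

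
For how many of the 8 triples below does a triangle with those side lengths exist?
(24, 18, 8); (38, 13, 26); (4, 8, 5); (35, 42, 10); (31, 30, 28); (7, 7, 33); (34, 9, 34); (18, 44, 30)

(8,18,24): 8+18 > 24 → valid
(13,26,38): 13+26 > 38 → valid
(4,5,8): 4+5 > 8 → valid
(10,35,42): 10+35 > 42 → valid
(28,30,31): 28+30 > 31 → valid
(7,7,33): 7+7 ≤ 33 → not valid
(9,34,34): 9+34 > 34 → valid
(18,30,44): 18+30 > 44 → valid
7 of the 8 triples form a triangle.

7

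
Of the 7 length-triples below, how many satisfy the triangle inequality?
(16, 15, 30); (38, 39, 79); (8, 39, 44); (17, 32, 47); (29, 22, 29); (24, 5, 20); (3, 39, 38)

(15,16,30): 15+16 > 30 → valid
(38,39,79): 38+39 ≤ 79 → not valid
(8,39,44): 8+39 > 44 → valid
(17,32,47): 17+32 > 47 → valid
(22,29,29): 22+29 > 29 → valid
(5,20,24): 5+20 > 24 → valid
(3,38,39): 3+38 > 39 → valid
6 of the 7 triples form a triangle.

6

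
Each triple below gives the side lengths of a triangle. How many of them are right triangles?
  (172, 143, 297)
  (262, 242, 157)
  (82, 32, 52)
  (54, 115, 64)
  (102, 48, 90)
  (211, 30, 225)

(172,143,297): 143²+172² = 50033 < 88209 = 297² → obtuse
(262,242,157): 157²+242² = 83213 > 68644 = 262² → acute
(82,32,52): 32²+52² = 3728 < 6724 = 82² → obtuse
(54,115,64): 54²+64² = 7012 < 13225 = 115² → obtuse
(102,48,90): 48²+90² = 10404 = 102² → right
(211,30,225): 30²+211² = 45421 < 50625 = 225² → obtuse
1 of the 6 is right.

1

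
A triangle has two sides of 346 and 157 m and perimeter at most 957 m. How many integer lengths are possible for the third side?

265

Triangle inequality: 189 < x < 503. Perimeter ≤ 957 gives x ≤ 957 − 346 − 157 = 454.
So 189 < x ≤ 454; integers 190 through 454: 265 values.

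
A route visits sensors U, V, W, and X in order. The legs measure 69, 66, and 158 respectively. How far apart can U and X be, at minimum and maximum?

The maximum is all hops collinear in one direction: 69 + 66 + 158 = 293.
The longest hop is 158; the others sum to 135. Folding the others back against it leaves at least 158 − 135 = 23.

23 ≤ UX ≤ 293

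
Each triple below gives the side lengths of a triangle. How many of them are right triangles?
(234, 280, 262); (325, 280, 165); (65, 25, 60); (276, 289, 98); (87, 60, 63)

3

(234,280,262): 234²+262² = 123400 > 78400 = 280² → acute
(325,280,165): 165²+280² = 105625 = 325² → right
(65,25,60): 25²+60² = 4225 = 65² → right
(276,289,98): 98²+276² = 85780 > 83521 = 289² → acute
(87,60,63): 60²+63² = 7569 = 87² → right
3 of the 5 are right.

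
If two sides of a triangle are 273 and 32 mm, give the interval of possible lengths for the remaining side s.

241 < s < 305 (mm)

By the triangle inequality, s must be less than 273 + 32 = 305 and greater than |273 − 32| = 241.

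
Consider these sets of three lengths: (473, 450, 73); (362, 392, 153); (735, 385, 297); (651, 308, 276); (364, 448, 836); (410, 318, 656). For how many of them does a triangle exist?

3

(73,450,473): 73+450 > 473 → valid
(153,362,392): 153+362 > 392 → valid
(297,385,735): 297+385 ≤ 735 → not valid
(276,308,651): 276+308 ≤ 651 → not valid
(364,448,836): 364+448 ≤ 836 → not valid
(318,410,656): 318+410 > 656 → valid
3 of the 6 triples form a triangle.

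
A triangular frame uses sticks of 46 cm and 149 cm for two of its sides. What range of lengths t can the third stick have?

By the triangle inequality, t must be less than 46 + 149 = 195 and greater than |46 − 149| = 103.

103 < t < 195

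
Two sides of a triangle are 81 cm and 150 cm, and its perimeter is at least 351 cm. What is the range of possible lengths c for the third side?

Triangle inequality alone gives 69 < c < 231.
The perimeter condition gives c ≥ 351 − 81 − 150 = 120.
Intersecting the two: 120 ≤ c < 231.

120 ≤ c < 231 cm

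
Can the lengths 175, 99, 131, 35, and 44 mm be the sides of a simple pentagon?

Yes

A pentagon exists iff every side is shorter than the sum of the others — equivalently, the longest side is less than the sum of the rest.
Longest side 175 < 309 (sum of the remaining 4), so yes.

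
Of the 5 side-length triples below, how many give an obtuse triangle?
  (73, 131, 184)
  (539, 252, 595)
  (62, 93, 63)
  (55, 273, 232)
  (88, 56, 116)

4

(73,131,184): 73²+131² = 22490 < 33856 = 184² → obtuse
(539,252,595): 252²+539² = 354025 = 595² → right
(62,93,63): 62²+63² = 7813 < 8649 = 93² → obtuse
(55,273,232): 55²+232² = 56849 < 74529 = 273² → obtuse
(88,56,116): 56²+88² = 10880 < 13456 = 116² → obtuse
4 of the 5 are obtuse.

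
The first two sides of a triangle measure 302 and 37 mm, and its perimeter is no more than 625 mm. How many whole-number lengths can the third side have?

21

Triangle inequality: 265 < x < 339. Perimeter ≤ 625 gives x ≤ 625 − 302 − 37 = 286.
So 265 < x ≤ 286; integers 266 through 286: 21 values.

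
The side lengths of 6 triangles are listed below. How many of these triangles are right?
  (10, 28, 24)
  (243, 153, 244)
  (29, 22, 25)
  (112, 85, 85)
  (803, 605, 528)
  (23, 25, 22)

(10,28,24): 10²+24² = 676 < 784 = 28² → obtuse
(243,153,244): 153²+243² = 82458 > 59536 = 244² → acute
(29,22,25): 22²+25² = 1109 > 841 = 29² → acute
(112,85,85): 85²+85² = 14450 > 12544 = 112² → acute
(803,605,528): 528²+605² = 644809 = 803² → right
(23,25,22): 22²+23² = 1013 > 625 = 25² → acute
1 of the 6 is right.

1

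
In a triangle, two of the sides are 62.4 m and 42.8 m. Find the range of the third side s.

By the triangle inequality, s must be less than 62.4 + 42.8 = 105.2 and greater than |62.4 − 42.8| = 19.6.

19.6 < s < 105.2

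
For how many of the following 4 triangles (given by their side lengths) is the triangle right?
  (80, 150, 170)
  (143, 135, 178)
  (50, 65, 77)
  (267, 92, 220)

(80,150,170): 80²+150² = 28900 = 170² → right
(143,135,178): 135²+143² = 38674 > 31684 = 178² → acute
(50,65,77): 50²+65² = 6725 > 5929 = 77² → acute
(267,92,220): 92²+220² = 56864 < 71289 = 267² → obtuse
1 of the 4 is right.

1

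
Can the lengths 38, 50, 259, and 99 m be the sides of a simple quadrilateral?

For a quadrilateral, each side must be shorter than the sum of the others.
Here the longest side is 259, but the remaining 3 sides sum to only 187.

No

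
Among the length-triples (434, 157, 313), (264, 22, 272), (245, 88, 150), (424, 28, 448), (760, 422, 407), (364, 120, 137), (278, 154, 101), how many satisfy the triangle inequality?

4

(157,313,434): 157+313 > 434 → valid
(22,264,272): 22+264 > 272 → valid
(88,150,245): 88+150 ≤ 245 → not valid
(28,424,448): 28+424 > 448 → valid
(407,422,760): 407+422 > 760 → valid
(120,137,364): 120+137 ≤ 364 → not valid
(101,154,278): 101+154 ≤ 278 → not valid
4 of the 7 triples form a triangle.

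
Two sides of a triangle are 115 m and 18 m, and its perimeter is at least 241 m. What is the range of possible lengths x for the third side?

Triangle inequality alone gives 97 < x < 133.
The perimeter condition gives x ≥ 241 − 115 − 18 = 108.
Intersecting the two: 108 ≤ x < 133.

108 ≤ x < 133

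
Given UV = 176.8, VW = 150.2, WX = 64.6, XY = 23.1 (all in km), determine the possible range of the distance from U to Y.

0 ≤ UY ≤ 414.7 km

The maximum is all hops collinear in one direction: 176.8 + 150.2 + 64.6 + 23.1 = 414.7.
The longest hop is 176.8; the others sum to 237.9. Since 176.8 ≤ 237.9, the path can fold back on itself completely, so the minimum distance is 0.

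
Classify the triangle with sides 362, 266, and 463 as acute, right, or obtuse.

obtuse

Compare the square of the longest side to the sum of squares of the other two: 266² + 362² = 201800 < 214369 = 463².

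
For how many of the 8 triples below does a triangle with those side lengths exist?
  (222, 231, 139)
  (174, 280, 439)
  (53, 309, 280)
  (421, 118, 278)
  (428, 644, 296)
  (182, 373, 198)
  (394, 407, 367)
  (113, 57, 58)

7

(139,222,231): 139+222 > 231 → valid
(174,280,439): 174+280 > 439 → valid
(53,280,309): 53+280 > 309 → valid
(118,278,421): 118+278 ≤ 421 → not valid
(296,428,644): 296+428 > 644 → valid
(182,198,373): 182+198 > 373 → valid
(367,394,407): 367+394 > 407 → valid
(57,58,113): 57+58 > 113 → valid
7 of the 8 triples form a triangle.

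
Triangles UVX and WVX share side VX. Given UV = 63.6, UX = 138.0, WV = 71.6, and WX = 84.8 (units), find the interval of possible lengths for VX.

From triangle UVX: |63.6 − 138.0| < VX < 63.6 + 138.0, i.e. 74.4 < VX < 201.6.
From triangle WVX: 13.2 < VX < 156.4.
Both must hold, so VX lies in the intersection.

74.4 < VX < 156.4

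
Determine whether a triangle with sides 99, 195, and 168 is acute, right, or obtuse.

Compare the square of the longest side to the sum of squares of the other two: 99² + 168² = 38025 = 195².

right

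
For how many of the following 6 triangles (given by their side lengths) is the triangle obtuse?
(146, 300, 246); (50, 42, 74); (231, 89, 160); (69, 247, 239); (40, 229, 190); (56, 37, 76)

(146,300,246): 146²+246² = 81832 < 90000 = 300² → obtuse
(50,42,74): 42²+50² = 4264 < 5476 = 74² → obtuse
(231,89,160): 89²+160² = 33521 < 53361 = 231² → obtuse
(69,247,239): 69²+239² = 61882 > 61009 = 247² → acute
(40,229,190): 40²+190² = 37700 < 52441 = 229² → obtuse
(56,37,76): 37²+56² = 4505 < 5776 = 76² → obtuse
5 of the 6 are obtuse.

5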